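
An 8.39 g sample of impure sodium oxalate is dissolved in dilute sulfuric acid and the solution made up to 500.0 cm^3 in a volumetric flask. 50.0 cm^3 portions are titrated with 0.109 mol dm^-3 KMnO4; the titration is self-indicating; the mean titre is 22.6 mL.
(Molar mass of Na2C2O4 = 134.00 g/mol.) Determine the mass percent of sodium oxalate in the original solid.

2 MnO4^- + 5 C2O4^2- + 16 H^+ → 2 Mn^2+ + 10 CO2 + 8 H2O
n(KMnO4) per titration = 0.0226 × 0.109 = 2.46 × 10^-3 mol
From the 5:2 ratio, n(Na2C2O4) in each aliquot = 5/2 × 2.46 × 10^-3 = 6.16 × 10^-3 mol
n(Na2C2O4) in the whole flask = 6.16 × 10^-3 × 500.0/50.0 = 0.0616 mol
mass of Na2C2O4 = 0.0616 × 134.00 = 8.25 g
% Na2C2O4 = 8.25 / 8.39 × 100 = 98.4 %

98.4 %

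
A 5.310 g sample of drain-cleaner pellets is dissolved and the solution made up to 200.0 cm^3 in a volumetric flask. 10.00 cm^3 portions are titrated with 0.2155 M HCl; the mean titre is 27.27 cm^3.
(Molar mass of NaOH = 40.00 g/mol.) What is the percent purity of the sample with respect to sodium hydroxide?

NaOH + HCl → NaCl + H2O
n(HCl) per titration = 0.02727 × 0.2155 = 5.877 × 10^-3 mol
n(NaOH) in each aliquot = 5.877 × 10^-3 mol (1:1 ratio)
n(NaOH) in the whole flask = 5.877 × 10^-3 × 200.0/10.00 = 0.1175 mol
mass of NaOH = 0.1175 × 40.00 = 4.701 g
% NaOH = 4.701 / 5.310 × 100 = 88.54 %

88.54 %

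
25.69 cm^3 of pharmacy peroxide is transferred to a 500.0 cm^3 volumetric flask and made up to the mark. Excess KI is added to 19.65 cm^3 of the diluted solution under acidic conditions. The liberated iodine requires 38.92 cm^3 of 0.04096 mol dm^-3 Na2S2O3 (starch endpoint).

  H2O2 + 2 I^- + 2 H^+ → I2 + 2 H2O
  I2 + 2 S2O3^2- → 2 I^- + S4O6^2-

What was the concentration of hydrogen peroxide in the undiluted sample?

n(S2O3^2-) = 0.03892 × 0.04096 = 1.594 × 10^-3 mol
n(I2) = n(S2O3^2-)/2 = 7.971 × 10^-4 mol
n(H2O2) in the aliquot = 7.971 × 10^-4 mol (1:1 ratio)
[H2O2]_dilute = 7.971 × 10^-4 / 0.01965 = 0.04056 mol/L
[H2O2]_original = 0.04056 × 500.0/25.69 = 0.7895 mol/L

0.7895 mol/L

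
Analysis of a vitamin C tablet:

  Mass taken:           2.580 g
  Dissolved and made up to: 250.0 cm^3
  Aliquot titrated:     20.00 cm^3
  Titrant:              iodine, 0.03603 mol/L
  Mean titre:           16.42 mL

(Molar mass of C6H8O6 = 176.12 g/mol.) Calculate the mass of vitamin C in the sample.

C6H8O6 + I2 → C6H6O6 + 2 HI
n(I2) per titration = 0.01642 × 0.03603 = 5.916 × 10^-4 mol
n(C6H8O6) in each aliquot = 5.916 × 10^-4 mol (1:1 ratio)
n(C6H8O6) in the whole flask = 5.916 × 10^-4 × 250.0/20.00 = 7.395 × 10^-3 mol
mass of C6H8O6 = 7.395 × 10^-3 × 176.12 = 1.302 g

1.302 g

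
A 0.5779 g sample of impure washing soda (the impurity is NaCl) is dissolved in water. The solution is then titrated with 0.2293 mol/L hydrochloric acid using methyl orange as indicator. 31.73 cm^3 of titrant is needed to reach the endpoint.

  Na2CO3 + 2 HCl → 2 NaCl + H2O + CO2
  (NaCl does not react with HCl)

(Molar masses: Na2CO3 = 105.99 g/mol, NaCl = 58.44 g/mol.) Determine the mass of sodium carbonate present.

n(HCl) = 0.03173 × 0.2293 = 7.276 × 10^-3 mol
Let x = n(Na2CO3), y = n(NaCl).
Titrant: 2x = 7.276 × 10^-3;  mass: 105.99x + 58.44y = 0.5779
Solving, x = 3.638 × 10^-3 mol, y = 3.291 × 10^-3 mol
mass of Na2CO3 = 3.638 × 10^-3 × 105.99 = 0.3856 g

0.3856 g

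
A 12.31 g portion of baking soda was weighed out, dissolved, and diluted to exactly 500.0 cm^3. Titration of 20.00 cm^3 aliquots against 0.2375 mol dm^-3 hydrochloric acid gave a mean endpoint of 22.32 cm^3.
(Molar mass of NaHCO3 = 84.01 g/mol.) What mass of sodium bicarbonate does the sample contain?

11.13 g

NaHCO3 + HCl → NaCl + H2O + CO2
n(HCl) per titration = 0.02232 × 0.2375 = 5.301 × 10^-3 mol
n(NaHCO3) in each aliquot = 5.301 × 10^-3 mol (1:1 ratio)
n(NaHCO3) in the whole flask = 5.301 × 10^-3 × 500.0/20.00 = 0.1325 mol
mass of NaHCO3 = 0.1325 × 84.01 = 11.13 g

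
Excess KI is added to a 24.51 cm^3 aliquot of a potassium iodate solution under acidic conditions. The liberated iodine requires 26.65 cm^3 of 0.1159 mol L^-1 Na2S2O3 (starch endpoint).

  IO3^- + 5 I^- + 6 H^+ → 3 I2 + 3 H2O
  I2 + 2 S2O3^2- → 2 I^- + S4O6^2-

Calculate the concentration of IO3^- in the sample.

0.02100 mol/L

n(S2O3^2-) = 0.02665 × 0.1159 = 3.089 × 10^-3 mol
n(I2) = n(S2O3^2-)/2 = 1.544 × 10^-3 mol
From the 1:3 ratio, n(IO3^-) in the aliquot = 1/3 × 1.544 × 10^-3 = 5.148 × 10^-4 mol
[IO3^-] = 5.148 × 10^-4 / 0.02451 = 0.02100 mol/L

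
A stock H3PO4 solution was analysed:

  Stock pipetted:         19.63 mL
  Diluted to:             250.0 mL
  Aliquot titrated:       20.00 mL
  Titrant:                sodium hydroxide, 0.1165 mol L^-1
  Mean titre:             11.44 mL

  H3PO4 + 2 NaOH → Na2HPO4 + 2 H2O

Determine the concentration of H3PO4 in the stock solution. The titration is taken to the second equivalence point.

0.4243 mol/L

n(NaOH) = 0.01144 × 0.1165 = 1.333 × 10^-3 mol
From the 1:2 ratio, n(H3PO4) in the aliquot = 1/2 × 1.333 × 10^-3 = 6.664 × 10^-4 mol
[H3PO4]_dilute = 6.664 × 10^-4 / 0.02000 = 0.03332 mol/L
Dilution factor = 250.0 / 19.63 = 12.74
[H3PO4]_stock = 0.03332 × 12.74 = 0.4243 mol/L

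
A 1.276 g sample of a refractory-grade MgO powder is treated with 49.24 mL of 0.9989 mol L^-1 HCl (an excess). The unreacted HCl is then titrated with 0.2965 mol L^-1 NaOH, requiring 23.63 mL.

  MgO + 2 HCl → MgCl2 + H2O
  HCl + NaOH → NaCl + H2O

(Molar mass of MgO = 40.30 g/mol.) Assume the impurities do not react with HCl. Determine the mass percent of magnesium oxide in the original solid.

66.61 %

n(HCl) added = 0.04924 × 0.9989 = 0.04919 mol
n(NaOH) used in back-titration = 0.02363 × 0.2965 = 7.006 × 10^-3 mol
n(HCl) left over = 7.006 × 10^-3 mol (1:1 ratio)
n(HCl) consumed by analyte = 0.04919 − 7.006 × 10^-3 = 0.04218 mol
From the 1:2 ratio, n(MgO) = 1/2 × 0.04218 = 0.02109 mol
mass of MgO = 0.02109 × 40.30 = 0.8499 g
% MgO = 0.8499 / 1.276 × 100 = 66.61 %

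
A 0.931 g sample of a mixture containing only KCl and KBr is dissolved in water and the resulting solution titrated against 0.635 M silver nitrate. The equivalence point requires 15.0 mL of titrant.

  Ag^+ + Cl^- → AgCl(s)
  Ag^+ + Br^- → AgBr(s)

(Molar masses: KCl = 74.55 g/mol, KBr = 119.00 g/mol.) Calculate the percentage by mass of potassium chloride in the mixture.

36.5 %

n(AgNO3) = 0.0150 × 0.635 = 9.53 × 10^-3 mol
Let x = n(KCl), y = n(KBr).
Titrant: 1x + 1y = 9.53 × 10^-3;  mass: 74.55x + 119.00y = 0.931
Solving, x = 4.56 × 10^-3 mol, y = 4.97 × 10^-3 mol
mass of KCl = 4.56 × 10^-3 × 74.55 = 0.340 g
% KCl = 0.340 / 0.931 × 100 = 36.5 %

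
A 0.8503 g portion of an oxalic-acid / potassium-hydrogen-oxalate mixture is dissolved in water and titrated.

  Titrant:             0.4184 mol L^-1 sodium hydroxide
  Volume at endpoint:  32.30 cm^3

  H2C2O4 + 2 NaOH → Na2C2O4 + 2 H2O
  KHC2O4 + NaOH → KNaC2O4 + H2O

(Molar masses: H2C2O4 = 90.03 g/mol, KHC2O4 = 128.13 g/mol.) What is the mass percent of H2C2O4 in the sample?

n(NaOH) = 0.03230 × 0.4184 = 0.01351 mol
Let x = n(H2C2O4), y = n(KHC2O4).
Titrant: 2x + 1y = 0.01351;  mass: 90.03x + 128.13y = 0.8503
Solving, x = 5.302 × 10^-3 mol, y = 2.911 × 10^-3 mol
mass of H2C2O4 = 5.302 × 10^-3 × 90.03 = 0.4773 g
% H2C2O4 = 0.4773 / 0.8503 × 100 = 56.13 %

56.13 %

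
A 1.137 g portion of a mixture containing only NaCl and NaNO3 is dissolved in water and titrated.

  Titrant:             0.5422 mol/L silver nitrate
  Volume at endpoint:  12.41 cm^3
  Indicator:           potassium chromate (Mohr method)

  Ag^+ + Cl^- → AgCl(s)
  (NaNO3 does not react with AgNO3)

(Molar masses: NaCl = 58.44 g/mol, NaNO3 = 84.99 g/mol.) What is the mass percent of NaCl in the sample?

34.58 %

n(AgNO3) = 0.01241 × 0.5422 = 6.729 × 10^-3 mol
Let x = n(NaCl), y = n(NaNO3).
Titrant: 1x = 6.729 × 10^-3;  mass: 58.44x + 84.99y = 1.137
Solving, x = 6.729 × 10^-3 mol, y = 8.751 × 10^-3 mol
mass of NaCl = 6.729 × 10^-3 × 58.44 = 0.3932 g
% NaCl = 0.3932 / 1.137 × 100 = 34.58 %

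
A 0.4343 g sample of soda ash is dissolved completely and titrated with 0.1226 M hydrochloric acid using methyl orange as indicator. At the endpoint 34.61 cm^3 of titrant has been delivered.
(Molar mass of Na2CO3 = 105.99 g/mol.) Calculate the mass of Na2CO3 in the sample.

Na2CO3 + 2 HCl → 2 NaCl + H2O + CO2
n(HCl) = 0.03461 L × 0.1226 mol/L = 4.243 × 10^-3 mol
From the 1:2 ratio, n(Na2CO3) = 1/2 × 4.243 × 10^-3 = 2.122 × 10^-3 mol
mass of Na2CO3 = 2.122 × 10^-3 × 105.99 g/mol = 0.2249 g

0.2249 g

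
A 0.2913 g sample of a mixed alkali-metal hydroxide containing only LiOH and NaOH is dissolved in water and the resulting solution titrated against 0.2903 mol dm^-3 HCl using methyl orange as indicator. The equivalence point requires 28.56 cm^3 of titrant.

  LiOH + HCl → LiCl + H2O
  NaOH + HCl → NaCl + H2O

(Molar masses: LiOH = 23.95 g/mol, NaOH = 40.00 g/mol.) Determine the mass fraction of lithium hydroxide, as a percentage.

n(HCl) = 0.02856 × 0.2903 = 8.291 × 10^-3 mol
Let x = n(LiOH), y = n(NaOH).
Titrant: 1x + 1y = 8.291 × 10^-3;  mass: 23.95x + 40.00y = 0.2913
Solving, x = 2.513 × 10^-3 mol, y = 5.778 × 10^-3 mol
mass of LiOH = 2.513 × 10^-3 × 23.95 = 0.06019 g
% LiOH = 0.06019 / 0.2913 × 100 = 20.66 %

20.66 %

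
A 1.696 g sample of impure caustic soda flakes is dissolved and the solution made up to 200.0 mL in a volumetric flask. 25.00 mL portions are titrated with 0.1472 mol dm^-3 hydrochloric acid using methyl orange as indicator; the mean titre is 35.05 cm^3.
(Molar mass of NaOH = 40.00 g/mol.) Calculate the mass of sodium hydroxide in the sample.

1.651 g

NaOH + HCl → NaCl + H2O
n(HCl) per titration = 0.03505 × 0.1472 = 5.159 × 10^-3 mol
n(NaOH) in each aliquot = 5.159 × 10^-3 mol (1:1 ratio)
n(NaOH) in the whole flask = 5.159 × 10^-3 × 200.0/25.00 = 0.04127 mol
mass of NaOH = 0.04127 × 40.00 = 1.651 g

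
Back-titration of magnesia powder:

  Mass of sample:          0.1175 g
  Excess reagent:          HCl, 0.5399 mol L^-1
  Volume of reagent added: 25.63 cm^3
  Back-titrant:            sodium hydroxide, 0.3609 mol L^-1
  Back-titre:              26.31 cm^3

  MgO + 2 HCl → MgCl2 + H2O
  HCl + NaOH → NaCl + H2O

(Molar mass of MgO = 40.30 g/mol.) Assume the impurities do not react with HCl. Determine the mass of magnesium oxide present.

0.08750 g

n(HCl) added = 0.02563 × 0.5399 = 0.01384 mol
n(NaOH) used in back-titration = 0.02631 × 0.3609 = 9.495 × 10^-3 mol
n(HCl) left over = 9.495 × 10^-3 mol (1:1 ratio)
n(HCl) consumed by analyte = 0.01384 − 9.495 × 10^-3 = 4.342 × 10^-3 mol
From the 1:2 ratio, n(MgO) = 1/2 × 4.342 × 10^-3 = 2.171 × 10^-3 mol
mass of MgO = 2.171 × 10^-3 × 40.30 = 0.08750 g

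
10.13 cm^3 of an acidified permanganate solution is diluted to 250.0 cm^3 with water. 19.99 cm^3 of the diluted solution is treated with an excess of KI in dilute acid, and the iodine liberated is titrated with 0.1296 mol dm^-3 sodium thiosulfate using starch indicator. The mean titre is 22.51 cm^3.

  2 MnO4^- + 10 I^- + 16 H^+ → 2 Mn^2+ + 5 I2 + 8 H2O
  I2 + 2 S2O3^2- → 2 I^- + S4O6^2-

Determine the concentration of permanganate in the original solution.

0.7203 mol/L

n(S2O3^2-) = 0.02251 × 0.1296 = 2.917 × 10^-3 mol
n(I2) = n(S2O3^2-)/2 = 1.459 × 10^-3 mol
From the 2:5 ratio, n(MnO4^-) in the aliquot = 2/5 × 1.459 × 10^-3 = 5.835 × 10^-4 mol
[MnO4^-]_dilute = 5.835 × 10^-4 / 0.01999 = 0.02919 mol/L
[MnO4^-]_original = 0.02919 × 250.0/10.13 = 0.7203 mol/L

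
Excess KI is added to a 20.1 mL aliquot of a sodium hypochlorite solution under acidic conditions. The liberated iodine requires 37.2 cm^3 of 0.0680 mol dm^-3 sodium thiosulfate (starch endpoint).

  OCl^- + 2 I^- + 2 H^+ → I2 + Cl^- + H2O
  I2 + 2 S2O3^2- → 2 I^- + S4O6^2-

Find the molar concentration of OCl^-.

0.0629 mol/L

n(S2O3^2-) = 0.0372 × 0.0680 = 2.53 × 10^-3 mol
n(I2) = n(S2O3^2-)/2 = 1.26 × 10^-3 mol
n(OCl^-) in the aliquot = 1.26 × 10^-3 mol (1:1 ratio)
[OCl^-] = 1.26 × 10^-3 / 0.0201 = 0.0629 mol/L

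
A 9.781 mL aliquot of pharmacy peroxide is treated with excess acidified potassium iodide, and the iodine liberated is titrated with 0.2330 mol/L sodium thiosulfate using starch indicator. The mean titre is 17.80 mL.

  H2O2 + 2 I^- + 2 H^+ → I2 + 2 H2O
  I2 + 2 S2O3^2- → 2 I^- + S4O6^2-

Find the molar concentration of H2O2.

0.2120 mol/L

n(S2O3^2-) = 0.01780 × 0.2330 = 4.147 × 10^-3 mol
n(I2) = n(S2O3^2-)/2 = 2.074 × 10^-3 mol
n(H2O2) in the aliquot = 2.074 × 10^-3 mol (1:1 ratio)
[H2O2] = 2.074 × 10^-3 / 0.009781 = 0.2120 mol/L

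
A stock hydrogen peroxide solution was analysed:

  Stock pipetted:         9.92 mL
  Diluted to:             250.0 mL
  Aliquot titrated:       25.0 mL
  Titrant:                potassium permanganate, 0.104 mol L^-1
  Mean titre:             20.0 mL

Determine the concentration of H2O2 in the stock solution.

5.24 mol/L

2 MnO4^- + 5 H2O2 + 6 H^+ → 2 Mn^2+ + 5 O2 + 8 H2O
n(KMnO4) = 0.0200 × 0.104 = 2.08 × 10^-3 mol
From the 5:2 ratio, n(H2O2) in the aliquot = 5/2 × 2.08 × 10^-3 = 5.20 × 10^-3 mol
[H2O2]_dilute = 5.20 × 10^-3 / 0.0250 = 0.208 mol/L
Dilution factor = 250.0 / 9.92 = 25.20
[H2O2]_stock = 0.208 × 25.20 = 5.24 mol/L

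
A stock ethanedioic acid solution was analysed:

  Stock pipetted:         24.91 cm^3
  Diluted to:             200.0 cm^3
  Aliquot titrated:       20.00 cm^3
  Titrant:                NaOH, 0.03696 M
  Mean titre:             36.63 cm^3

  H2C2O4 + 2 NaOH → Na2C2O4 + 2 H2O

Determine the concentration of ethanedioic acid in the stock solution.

0.2717 M

n(NaOH) = 0.03663 × 0.03696 = 1.354 × 10^-3 mol
From the 1:2 ratio, n(H2C2O4) in the aliquot = 1/2 × 1.354 × 10^-3 = 6.769 × 10^-4 mol
[H2C2O4]_dilute = 6.769 × 10^-4 / 0.02000 = 0.03385 mol/L
Dilution factor = 200.0 / 24.91 = 8.029
[H2C2O4]_stock = 0.03385 × 8.029 = 0.2717 mol/L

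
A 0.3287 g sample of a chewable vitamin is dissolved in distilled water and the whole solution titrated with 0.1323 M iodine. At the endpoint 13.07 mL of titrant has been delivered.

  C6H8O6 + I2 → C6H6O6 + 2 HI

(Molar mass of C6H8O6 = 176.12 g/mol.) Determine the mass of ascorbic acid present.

n(I2) = 0.01307 L × 0.1323 mol/L = 1.729 × 10^-3 mol
n(C6H8O6) = 1.729 × 10^-3 mol (1:1 ratio)
mass of C6H8O6 = 1.729 × 10^-3 × 176.12 g/mol = 0.3045 g

0.3045 g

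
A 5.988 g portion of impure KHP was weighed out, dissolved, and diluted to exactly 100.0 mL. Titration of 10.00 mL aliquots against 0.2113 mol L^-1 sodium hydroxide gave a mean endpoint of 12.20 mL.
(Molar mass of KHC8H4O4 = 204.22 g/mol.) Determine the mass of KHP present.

KHC8H4O4 + NaOH → KNaC8H4O4 + H2O
n(NaOH) per titration = 0.01220 × 0.2113 = 2.578 × 10^-3 mol
n(KHC8H4O4) in each aliquot = 2.578 × 10^-3 mol (1:1 ratio)
n(KHC8H4O4) in the whole flask = 2.578 × 10^-3 × 100.0/10.00 = 0.02578 mol
mass of KHC8H4O4 = 0.02578 × 204.22 = 5.265 g

5.265 g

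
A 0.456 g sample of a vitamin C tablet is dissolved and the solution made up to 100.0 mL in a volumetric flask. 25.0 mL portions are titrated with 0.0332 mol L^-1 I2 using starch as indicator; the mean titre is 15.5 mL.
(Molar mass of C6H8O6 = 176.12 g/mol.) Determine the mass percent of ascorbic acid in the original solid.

79.5 %

C6H8O6 + I2 → C6H6O6 + 2 HI
n(I2) per titration = 0.0155 × 0.0332 = 5.15 × 10^-4 mol
n(C6H8O6) in each aliquot = 5.15 × 10^-4 mol (1:1 ratio)
n(C6H8O6) in the whole flask = 5.15 × 10^-4 × 100.0/25.0 = 2.06 × 10^-3 mol
mass of C6H8O6 = 2.06 × 10^-3 × 176.12 = 0.363 g
% C6H8O6 = 0.363 / 0.456 × 100 = 79.5 %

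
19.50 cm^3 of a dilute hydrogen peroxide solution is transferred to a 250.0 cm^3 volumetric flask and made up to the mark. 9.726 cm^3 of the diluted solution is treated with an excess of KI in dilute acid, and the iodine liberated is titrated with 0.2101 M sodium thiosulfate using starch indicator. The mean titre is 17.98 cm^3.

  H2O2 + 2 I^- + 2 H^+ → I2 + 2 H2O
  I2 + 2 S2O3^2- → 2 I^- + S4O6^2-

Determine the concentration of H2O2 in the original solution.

n(S2O3^2-) = 0.01798 × 0.2101 = 3.778 × 10^-3 mol
n(I2) = n(S2O3^2-)/2 = 1.889 × 10^-3 mol
n(H2O2) in the aliquot = 1.889 × 10^-3 mol (1:1 ratio)
[H2O2]_dilute = 1.889 × 10^-3 / 0.009726 = 0.1942 mol/L
[H2O2]_original = 0.1942 × 250.0/19.50 = 2.490 mol/L

2.490 M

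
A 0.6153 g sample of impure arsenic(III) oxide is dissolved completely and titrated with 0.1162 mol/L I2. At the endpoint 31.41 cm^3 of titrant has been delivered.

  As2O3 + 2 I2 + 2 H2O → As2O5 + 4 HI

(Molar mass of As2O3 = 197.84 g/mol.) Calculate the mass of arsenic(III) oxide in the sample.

n(I2) = 0.03141 L × 0.1162 mol/L = 3.650 × 10^-3 mol
From the 1:2 ratio, n(As2O3) = 1/2 × 3.650 × 10^-3 = 1.825 × 10^-3 mol
mass of As2O3 = 1.825 × 10^-3 × 197.84 g/mol = 0.3610 g

0.3610 g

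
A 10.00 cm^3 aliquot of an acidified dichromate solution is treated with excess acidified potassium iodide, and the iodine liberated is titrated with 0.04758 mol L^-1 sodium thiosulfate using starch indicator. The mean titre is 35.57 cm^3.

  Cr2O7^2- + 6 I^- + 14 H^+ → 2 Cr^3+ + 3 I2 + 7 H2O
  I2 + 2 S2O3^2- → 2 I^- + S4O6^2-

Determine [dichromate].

n(S2O3^2-) = 0.03557 × 0.04758 = 1.692 × 10^-3 mol
n(I2) = n(S2O3^2-)/2 = 8.462 × 10^-4 mol
From the 1:3 ratio, n(Cr2O7^2-) in the aliquot = 1/3 × 8.462 × 10^-4 = 2.821 × 10^-4 mol
[Cr2O7^2-] = 2.821 × 10^-4 / 0.01000 = 0.02821 mol/L

0.02821 mol/L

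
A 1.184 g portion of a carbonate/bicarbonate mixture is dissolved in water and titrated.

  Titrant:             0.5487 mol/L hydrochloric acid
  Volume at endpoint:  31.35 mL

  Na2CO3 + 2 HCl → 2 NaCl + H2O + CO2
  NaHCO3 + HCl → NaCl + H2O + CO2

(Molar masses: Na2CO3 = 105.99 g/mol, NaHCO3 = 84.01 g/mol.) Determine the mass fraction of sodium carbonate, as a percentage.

37.68 %

n(HCl) = 0.03135 × 0.5487 = 0.01720 mol
Let x = n(Na2CO3), y = n(NaHCO3).
Titrant: 2x + 1y = 0.01720;  mass: 105.99x + 84.01y = 1.184
Solving, x = 4.210 × 10^-3 mol, y = 8.783 × 10^-3 mol
mass of Na2CO3 = 4.210 × 10^-3 × 105.99 = 0.4462 g
% Na2CO3 = 0.4462 / 1.184 × 100 = 37.68 %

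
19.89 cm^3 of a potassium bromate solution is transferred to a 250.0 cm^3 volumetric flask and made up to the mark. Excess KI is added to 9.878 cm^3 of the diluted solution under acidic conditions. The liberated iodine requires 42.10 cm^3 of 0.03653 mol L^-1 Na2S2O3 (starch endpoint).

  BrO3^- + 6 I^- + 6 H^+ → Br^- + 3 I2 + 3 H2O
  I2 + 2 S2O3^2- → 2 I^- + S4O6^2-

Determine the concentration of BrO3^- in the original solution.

n(S2O3^2-) = 0.04210 × 0.03653 = 1.538 × 10^-3 mol
n(I2) = n(S2O3^2-)/2 = 7.690 × 10^-4 mol
From the 1:3 ratio, n(BrO3^-) in the aliquot = 1/3 × 7.690 × 10^-4 = 2.563 × 10^-4 mol
[BrO3^-]_dilute = 2.563 × 10^-4 / 0.009878 = 0.02595 mol/L
[BrO3^-]_original = 0.02595 × 250.0/19.89 = 0.3261 mol/L

0.3261 mol/L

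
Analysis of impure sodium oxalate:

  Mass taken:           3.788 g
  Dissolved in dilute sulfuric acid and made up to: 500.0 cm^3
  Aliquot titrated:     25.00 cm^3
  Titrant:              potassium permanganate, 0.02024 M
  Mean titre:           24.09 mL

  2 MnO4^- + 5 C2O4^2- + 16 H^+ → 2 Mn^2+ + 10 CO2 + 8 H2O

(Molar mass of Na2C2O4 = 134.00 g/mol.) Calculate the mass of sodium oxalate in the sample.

n(KMnO4) per titration = 0.02409 × 0.02024 = 4.876 × 10^-4 mol
From the 5:2 ratio, n(Na2C2O4) in each aliquot = 5/2 × 4.876 × 10^-4 = 1.219 × 10^-3 mol
n(Na2C2O4) in the whole flask = 1.219 × 10^-3 × 500.0/25.00 = 0.02438 mol
mass of Na2C2O4 = 0.02438 × 134.00 = 3.267 g

3.267 g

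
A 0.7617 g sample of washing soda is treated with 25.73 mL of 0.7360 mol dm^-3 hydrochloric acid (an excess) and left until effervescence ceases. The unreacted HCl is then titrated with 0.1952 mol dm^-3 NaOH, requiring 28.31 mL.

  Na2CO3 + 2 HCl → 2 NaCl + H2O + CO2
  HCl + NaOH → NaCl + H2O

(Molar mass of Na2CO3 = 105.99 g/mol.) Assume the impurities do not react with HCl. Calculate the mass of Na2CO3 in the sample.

n(HCl) added = 0.02573 × 0.7360 = 0.01894 mol
n(NaOH) used in back-titration = 0.02831 × 0.1952 = 5.526 × 10^-3 mol
n(HCl) left over = 5.526 × 10^-3 mol (1:1 ratio)
n(HCl) consumed by analyte = 0.01894 − 5.526 × 10^-3 = 0.01341 mol
From the 1:2 ratio, n(Na2CO3) = 1/2 × 0.01341 = 6.706 × 10^-3 mol
mass of Na2CO3 = 6.706 × 10^-3 × 105.99 = 0.7107 g

0.7107 g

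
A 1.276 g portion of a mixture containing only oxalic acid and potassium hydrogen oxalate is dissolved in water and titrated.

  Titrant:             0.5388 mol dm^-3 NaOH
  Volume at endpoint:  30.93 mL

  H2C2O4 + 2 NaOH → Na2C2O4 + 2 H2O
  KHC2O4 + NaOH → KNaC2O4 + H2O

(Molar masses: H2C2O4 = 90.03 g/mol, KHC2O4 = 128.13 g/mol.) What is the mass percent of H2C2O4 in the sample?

36.47 %

n(NaOH) = 0.03093 × 0.5388 = 0.01667 mol
Let x = n(H2C2O4), y = n(KHC2O4).
Titrant: 2x + 1y = 0.01667;  mass: 90.03x + 128.13y = 1.276
Solving, x = 5.169 × 10^-3 mol, y = 6.326 × 10^-3 mol
mass of H2C2O4 = 5.169 × 10^-3 × 90.03 = 0.4654 g
% H2C2O4 = 0.4654 / 1.276 × 100 = 36.47 %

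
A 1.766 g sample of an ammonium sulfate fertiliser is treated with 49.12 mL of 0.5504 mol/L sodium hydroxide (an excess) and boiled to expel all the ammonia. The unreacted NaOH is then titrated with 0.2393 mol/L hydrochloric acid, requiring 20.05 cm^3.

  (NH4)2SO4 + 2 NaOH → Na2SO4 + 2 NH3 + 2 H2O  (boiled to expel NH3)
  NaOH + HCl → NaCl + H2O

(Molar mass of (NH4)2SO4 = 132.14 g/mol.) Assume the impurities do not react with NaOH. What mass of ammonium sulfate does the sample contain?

n(NaOH) added = 0.04912 × 0.5504 = 0.02704 mol
n(HCl) used in back-titration = 0.02005 × 0.2393 = 4.798 × 10^-3 mol
n(NaOH) left over = 4.798 × 10^-3 mol (1:1 ratio)
n(NaOH) consumed by analyte = 0.02704 − 4.798 × 10^-3 = 0.02224 mol
From the 1:2 ratio, n((NH4)2SO4) = 1/2 × 0.02224 = 0.01112 mol
mass of (NH4)2SO4 = 0.01112 × 132.14 = 1.469 g

1.469 g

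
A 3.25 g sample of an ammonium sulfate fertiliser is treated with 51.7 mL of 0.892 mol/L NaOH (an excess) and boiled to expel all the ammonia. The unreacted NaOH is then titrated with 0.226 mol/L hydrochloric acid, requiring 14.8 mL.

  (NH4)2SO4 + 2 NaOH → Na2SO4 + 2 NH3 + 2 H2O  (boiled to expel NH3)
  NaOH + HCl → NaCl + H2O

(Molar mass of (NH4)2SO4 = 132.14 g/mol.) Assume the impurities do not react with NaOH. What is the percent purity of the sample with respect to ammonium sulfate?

87.0 %

n(NaOH) added = 0.0517 × 0.892 = 0.0461 mol
n(HCl) used in back-titration = 0.0148 × 0.226 = 3.34 × 10^-3 mol
n(NaOH) left over = 3.34 × 10^-3 mol (1:1 ratio)
n(NaOH) consumed by analyte = 0.0461 − 3.34 × 10^-3 = 0.0428 mol
From the 1:2 ratio, n((NH4)2SO4) = 1/2 × 0.0428 = 0.0214 mol
mass of (NH4)2SO4 = 0.0214 × 132.14 = 2.83 g
% (NH4)2SO4 = 2.83 / 3.25 × 100 = 87.0 %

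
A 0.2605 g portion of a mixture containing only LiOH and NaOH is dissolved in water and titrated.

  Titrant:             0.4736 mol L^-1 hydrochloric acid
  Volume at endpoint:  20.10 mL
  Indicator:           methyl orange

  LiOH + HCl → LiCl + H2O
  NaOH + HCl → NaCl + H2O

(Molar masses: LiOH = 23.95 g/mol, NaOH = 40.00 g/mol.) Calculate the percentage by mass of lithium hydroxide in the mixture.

68.90 %

n(HCl) = 0.02010 × 0.4736 = 9.519 × 10^-3 mol
Let x = n(LiOH), y = n(NaOH).
Titrant: 1x + 1y = 9.519 × 10^-3;  mass: 23.95x + 40.00y = 0.2605
Solving, x = 7.494 × 10^-3 mol, y = 2.026 × 10^-3 mol
mass of LiOH = 7.494 × 10^-3 × 23.95 = 0.1795 g
% LiOH = 0.1795 / 0.2605 × 100 = 68.90 %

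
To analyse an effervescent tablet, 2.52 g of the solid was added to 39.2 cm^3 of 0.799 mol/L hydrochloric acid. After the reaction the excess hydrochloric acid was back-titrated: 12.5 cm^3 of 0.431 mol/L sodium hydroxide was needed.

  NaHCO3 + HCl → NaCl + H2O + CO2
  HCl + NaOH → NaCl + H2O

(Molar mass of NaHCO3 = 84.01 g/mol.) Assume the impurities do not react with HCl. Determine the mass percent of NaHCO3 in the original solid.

n(HCl) added = 0.0392 × 0.799 = 0.0313 mol
n(NaOH) used in back-titration = 0.0125 × 0.431 = 5.39 × 10^-3 mol
n(HCl) left over = 5.39 × 10^-3 mol (1:1 ratio)
n(HCl) consumed by analyte = 0.0313 − 5.39 × 10^-3 = 0.0259 mol
n(NaHCO3) = 0.0259 mol (1:1 ratio)
mass of NaHCO3 = 0.0259 × 84.01 = 2.18 g
% NaHCO3 = 2.18 / 2.52 × 100 = 86.5 %

86.5 %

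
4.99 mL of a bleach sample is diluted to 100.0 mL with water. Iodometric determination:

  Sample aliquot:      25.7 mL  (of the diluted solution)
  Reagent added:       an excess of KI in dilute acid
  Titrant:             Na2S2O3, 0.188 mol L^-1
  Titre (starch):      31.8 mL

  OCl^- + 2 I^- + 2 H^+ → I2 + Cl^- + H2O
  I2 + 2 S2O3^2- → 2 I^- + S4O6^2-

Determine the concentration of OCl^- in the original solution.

2.33 mol/L

n(S2O3^2-) = 0.0318 × 0.188 = 5.98 × 10^-3 mol
n(I2) = n(S2O3^2-)/2 = 2.99 × 10^-3 mol
n(OCl^-) in the aliquot = 2.99 × 10^-3 mol (1:1 ratio)
[OCl^-]_dilute = 2.99 × 10^-3 / 0.0257 = 0.116 mol/L
[OCl^-]_original = 0.116 × 100.0/4.99 = 2.33 mol/L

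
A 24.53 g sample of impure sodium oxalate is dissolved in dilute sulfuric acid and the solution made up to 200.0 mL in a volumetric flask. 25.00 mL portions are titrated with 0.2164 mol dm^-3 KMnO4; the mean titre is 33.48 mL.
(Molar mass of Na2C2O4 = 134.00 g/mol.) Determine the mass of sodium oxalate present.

2 MnO4^- + 5 C2O4^2- + 16 H^+ → 2 Mn^2+ + 10 CO2 + 8 H2O
n(KMnO4) per titration = 0.03348 × 0.2164 = 7.245 × 10^-3 mol
From the 5:2 ratio, n(Na2C2O4) in each aliquot = 5/2 × 7.245 × 10^-3 = 0.01811 mol
n(Na2C2O4) in the whole flask = 0.01811 × 200.0/25.00 = 0.1449 mol
mass of Na2C2O4 = 0.1449 × 134.00 = 19.42 g

19.42 g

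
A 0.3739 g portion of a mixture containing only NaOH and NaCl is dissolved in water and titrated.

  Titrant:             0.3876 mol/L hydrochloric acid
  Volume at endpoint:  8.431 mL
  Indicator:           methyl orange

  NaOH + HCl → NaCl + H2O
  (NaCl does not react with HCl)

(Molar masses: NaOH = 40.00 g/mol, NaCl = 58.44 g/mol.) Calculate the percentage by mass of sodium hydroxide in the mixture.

n(HCl) = 0.008431 × 0.3876 = 3.268 × 10^-3 mol
Let x = n(NaOH), y = n(NaCl).
Titrant: 1x = 3.268 × 10^-3;  mass: 40.00x + 58.44y = 0.3739
Solving, x = 3.268 × 10^-3 mol, y = 4.161 × 10^-3 mol
mass of NaOH = 3.268 × 10^-3 × 40.00 = 0.1307 g
% NaOH = 0.1307 / 0.3739 × 100 = 34.96 %

34.96 %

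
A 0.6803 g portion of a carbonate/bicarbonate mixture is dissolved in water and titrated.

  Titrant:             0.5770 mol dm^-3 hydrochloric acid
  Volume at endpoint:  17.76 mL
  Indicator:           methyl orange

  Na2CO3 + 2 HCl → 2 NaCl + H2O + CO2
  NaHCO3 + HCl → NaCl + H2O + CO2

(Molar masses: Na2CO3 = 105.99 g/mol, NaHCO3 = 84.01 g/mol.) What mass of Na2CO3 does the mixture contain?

n(HCl) = 0.01776 × 0.5770 = 0.01025 mol
Let x = n(Na2CO3), y = n(NaHCO3).
Titrant: 2x + 1y = 0.01025;  mass: 105.99x + 84.01y = 0.6803
Solving, x = 2.911 × 10^-3 mol, y = 4.425 × 10^-3 mol
mass of Na2CO3 = 2.911 × 10^-3 × 105.99 = 0.3086 g

0.3086 g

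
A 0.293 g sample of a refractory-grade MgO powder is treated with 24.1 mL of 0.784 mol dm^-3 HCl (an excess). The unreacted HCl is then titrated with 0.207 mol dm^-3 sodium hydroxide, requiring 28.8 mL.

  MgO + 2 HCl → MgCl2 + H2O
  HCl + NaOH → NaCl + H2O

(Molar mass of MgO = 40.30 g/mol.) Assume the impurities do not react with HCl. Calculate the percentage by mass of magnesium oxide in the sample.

88.9 %

n(HCl) added = 0.0241 × 0.784 = 0.0189 mol
n(NaOH) used in back-titration = 0.0288 × 0.207 = 5.96 × 10^-3 mol
n(HCl) left over = 5.96 × 10^-3 mol (1:1 ratio)
n(HCl) consumed by analyte = 0.0189 − 5.96 × 10^-3 = 0.0129 mol
From the 1:2 ratio, n(MgO) = 1/2 × 0.0129 = 6.47 × 10^-3 mol
mass of MgO = 6.47 × 10^-3 × 40.30 = 0.261 g
% MgO = 0.261 / 0.293 × 100 = 88.9 %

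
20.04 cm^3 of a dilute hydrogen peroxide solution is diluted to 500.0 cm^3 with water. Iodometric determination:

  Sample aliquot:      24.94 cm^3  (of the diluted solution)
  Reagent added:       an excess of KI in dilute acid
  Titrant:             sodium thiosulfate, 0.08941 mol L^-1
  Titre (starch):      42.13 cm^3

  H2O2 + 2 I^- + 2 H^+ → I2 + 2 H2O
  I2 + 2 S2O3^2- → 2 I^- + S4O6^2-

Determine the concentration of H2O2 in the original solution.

1.884 mol/L

n(S2O3^2-) = 0.04213 × 0.08941 = 3.767 × 10^-3 mol
n(I2) = n(S2O3^2-)/2 = 1.883 × 10^-3 mol
n(H2O2) in the aliquot = 1.883 × 10^-3 mol (1:1 ratio)
[H2O2]_dilute = 1.883 × 10^-3 / 0.02494 = 0.07552 mol/L
[H2O2]_original = 0.07552 × 500.0/20.04 = 1.884 mol/L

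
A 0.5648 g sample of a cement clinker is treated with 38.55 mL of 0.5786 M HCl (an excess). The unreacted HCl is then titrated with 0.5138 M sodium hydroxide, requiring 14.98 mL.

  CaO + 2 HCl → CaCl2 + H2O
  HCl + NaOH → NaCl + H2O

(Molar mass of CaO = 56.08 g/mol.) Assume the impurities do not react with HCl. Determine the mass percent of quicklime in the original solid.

72.52 %

n(HCl) added = 0.03855 × 0.5786 = 0.02231 mol
n(NaOH) used in back-titration = 0.01498 × 0.5138 = 7.697 × 10^-3 mol
n(HCl) left over = 7.697 × 10^-3 mol (1:1 ratio)
n(HCl) consumed by analyte = 0.02231 − 7.697 × 10^-3 = 0.01461 mol
From the 1:2 ratio, n(CaO) = 1/2 × 0.01461 = 7.304 × 10^-3 mol
mass of CaO = 7.304 × 10^-3 × 56.08 = 0.4096 g
% CaO = 0.4096 / 0.5648 × 100 = 72.52 %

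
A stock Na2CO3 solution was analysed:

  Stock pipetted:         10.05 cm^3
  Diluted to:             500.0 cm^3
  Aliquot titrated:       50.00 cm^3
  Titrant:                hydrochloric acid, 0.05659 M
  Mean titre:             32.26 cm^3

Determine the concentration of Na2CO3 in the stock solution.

Na2CO3 + 2 HCl → 2 NaCl + H2O + CO2
n(HCl) = 0.03226 × 0.05659 = 1.826 × 10^-3 mol
From the 1:2 ratio, n(Na2CO3) in the aliquot = 1/2 × 1.826 × 10^-3 = 9.128 × 10^-4 mol
[Na2CO3]_dilute = 9.128 × 10^-4 / 0.05000 = 0.01826 mol/L
Dilution factor = 500.0 / 10.05 = 49.75
[Na2CO3]_stock = 0.01826 × 49.75 = 0.9083 mol/L

0.9083 M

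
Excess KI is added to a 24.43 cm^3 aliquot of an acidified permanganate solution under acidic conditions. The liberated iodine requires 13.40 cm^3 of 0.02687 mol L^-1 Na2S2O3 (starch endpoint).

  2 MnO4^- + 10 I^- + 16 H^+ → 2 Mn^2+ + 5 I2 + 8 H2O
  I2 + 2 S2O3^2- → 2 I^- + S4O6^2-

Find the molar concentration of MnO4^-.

n(S2O3^2-) = 0.01340 × 0.02687 = 3.601 × 10^-4 mol
n(I2) = n(S2O3^2-)/2 = 1.800 × 10^-4 mol
From the 2:5 ratio, n(MnO4^-) in the aliquot = 2/5 × 1.800 × 10^-4 = 7.201 × 10^-5 mol
[MnO4^-] = 7.201 × 10^-5 / 0.02443 = 0.002948 mol/L

0.002948 mol/L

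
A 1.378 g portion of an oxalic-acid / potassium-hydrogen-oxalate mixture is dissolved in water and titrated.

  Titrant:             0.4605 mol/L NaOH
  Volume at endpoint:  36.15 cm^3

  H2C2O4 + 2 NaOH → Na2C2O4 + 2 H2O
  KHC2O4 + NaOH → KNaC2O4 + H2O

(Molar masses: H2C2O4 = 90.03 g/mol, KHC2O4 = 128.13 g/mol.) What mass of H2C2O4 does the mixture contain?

n(NaOH) = 0.03615 × 0.4605 = 0.01665 mol
Let x = n(H2C2O4), y = n(KHC2O4).
Titrant: 2x + 1y = 0.01665;  mass: 90.03x + 128.13y = 1.378
Solving, x = 4.542 × 10^-3 mol, y = 7.563 × 10^-3 mol
mass of H2C2O4 = 4.542 × 10^-3 × 90.03 = 0.4089 g

0.4089 g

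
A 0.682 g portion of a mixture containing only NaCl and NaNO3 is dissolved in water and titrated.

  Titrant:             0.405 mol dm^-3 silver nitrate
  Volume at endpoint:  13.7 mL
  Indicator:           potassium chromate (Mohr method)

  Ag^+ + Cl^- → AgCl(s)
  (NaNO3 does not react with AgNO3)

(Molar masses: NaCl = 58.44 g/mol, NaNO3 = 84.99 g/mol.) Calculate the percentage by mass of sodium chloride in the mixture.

n(AgNO3) = 0.0137 × 0.405 = 5.55 × 10^-3 mol
Let x = n(NaCl), y = n(NaNO3).
Titrant: 1x = 5.55 × 10^-3;  mass: 58.44x + 84.99y = 0.682
Solving, x = 5.55 × 10^-3 mol, y = 4.21 × 10^-3 mol
mass of NaCl = 5.55 × 10^-3 × 58.44 = 0.324 g
% NaCl = 0.324 / 0.682 × 100 = 47.5 %

47.5 %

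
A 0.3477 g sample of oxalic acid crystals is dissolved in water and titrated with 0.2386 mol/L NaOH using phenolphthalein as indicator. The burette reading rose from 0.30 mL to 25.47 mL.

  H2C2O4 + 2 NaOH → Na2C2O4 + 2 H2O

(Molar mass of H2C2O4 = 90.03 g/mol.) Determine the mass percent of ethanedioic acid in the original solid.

n(NaOH) = 0.02517 L × 0.2386 mol/L = 6.006 × 10^-3 mol
From the 1:2 ratio, n(H2C2O4) = 1/2 × 6.006 × 10^-3 = 3.003 × 10^-3 mol
mass of H2C2O4 = 3.003 × 10^-3 × 90.03 g/mol = 0.2703 g
% H2C2O4 = 0.2703 / 0.3477 × 100 = 77.75 %

77.75 %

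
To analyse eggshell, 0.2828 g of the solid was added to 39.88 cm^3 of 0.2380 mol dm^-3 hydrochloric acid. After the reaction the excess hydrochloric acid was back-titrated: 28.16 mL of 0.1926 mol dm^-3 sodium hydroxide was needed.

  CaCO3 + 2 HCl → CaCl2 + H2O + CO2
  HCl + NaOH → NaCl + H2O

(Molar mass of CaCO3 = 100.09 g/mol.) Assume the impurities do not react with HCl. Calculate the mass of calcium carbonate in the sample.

n(HCl) added = 0.03988 × 0.2380 = 9.491 × 10^-3 mol
n(NaOH) used in back-titration = 0.02816 × 0.1926 = 5.424 × 10^-3 mol
n(HCl) left over = 5.424 × 10^-3 mol (1:1 ratio)
n(HCl) consumed by analyte = 9.491 × 10^-3 − 5.424 × 10^-3 = 4.068 × 10^-3 mol
From the 1:2 ratio, n(CaCO3) = 1/2 × 4.068 × 10^-3 = 2.034 × 10^-3 mol
mass of CaCO3 = 2.034 × 10^-3 × 100.09 = 0.2036 g

0.2036 g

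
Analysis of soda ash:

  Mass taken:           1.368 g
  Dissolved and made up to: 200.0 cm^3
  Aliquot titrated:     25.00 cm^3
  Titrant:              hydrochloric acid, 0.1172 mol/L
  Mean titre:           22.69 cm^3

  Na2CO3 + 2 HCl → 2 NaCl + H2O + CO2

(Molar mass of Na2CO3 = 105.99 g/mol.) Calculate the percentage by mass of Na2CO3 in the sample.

82.41 %

n(HCl) per titration = 0.02269 × 0.1172 = 2.659 × 10^-3 mol
From the 1:2 ratio, n(Na2CO3) in each aliquot = 1/2 × 2.659 × 10^-3 = 1.330 × 10^-3 mol
n(Na2CO3) in the whole flask = 1.330 × 10^-3 × 200.0/25.00 = 0.01064 mol
mass of Na2CO3 = 0.01064 × 105.99 = 1.127 g
% Na2CO3 = 1.127 / 1.368 × 100 = 82.41 %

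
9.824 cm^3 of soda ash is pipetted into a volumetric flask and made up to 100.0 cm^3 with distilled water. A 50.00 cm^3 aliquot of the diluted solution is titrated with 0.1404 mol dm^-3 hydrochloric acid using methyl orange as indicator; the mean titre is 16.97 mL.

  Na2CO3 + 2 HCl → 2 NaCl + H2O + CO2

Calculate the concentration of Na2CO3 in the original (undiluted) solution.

0.2425 mol/L

n(HCl) = 0.01697 × 0.1404 = 2.383 × 10^-3 mol
From the 1:2 ratio, n(Na2CO3) in the aliquot = 1/2 × 2.383 × 10^-3 = 1.191 × 10^-3 mol
[Na2CO3]_dilute = 1.191 × 10^-3 / 0.05000 = 0.02383 mol/L
Dilution factor = 100.0 / 9.824 = 10.18
[Na2CO3]_stock = 0.02383 × 10.18 = 0.2425 mol/L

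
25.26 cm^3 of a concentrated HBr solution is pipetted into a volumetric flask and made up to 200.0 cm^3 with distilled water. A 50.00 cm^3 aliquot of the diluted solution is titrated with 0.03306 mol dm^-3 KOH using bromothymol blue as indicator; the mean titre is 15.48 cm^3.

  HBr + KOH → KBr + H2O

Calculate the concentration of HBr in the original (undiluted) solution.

0.08104 mol/L

n(KOH) = 0.01548 × 0.03306 = 5.118 × 10^-4 mol
n(HBr) in the aliquot = 5.118 × 10^-4 mol (1:1 ratio)
[HBr]_dilute = 5.118 × 10^-4 / 0.05000 = 0.01024 mol/L
Dilution factor = 200.0 / 25.26 = 7.918
[HBr]_stock = 0.01024 × 7.918 = 0.08104 mol/L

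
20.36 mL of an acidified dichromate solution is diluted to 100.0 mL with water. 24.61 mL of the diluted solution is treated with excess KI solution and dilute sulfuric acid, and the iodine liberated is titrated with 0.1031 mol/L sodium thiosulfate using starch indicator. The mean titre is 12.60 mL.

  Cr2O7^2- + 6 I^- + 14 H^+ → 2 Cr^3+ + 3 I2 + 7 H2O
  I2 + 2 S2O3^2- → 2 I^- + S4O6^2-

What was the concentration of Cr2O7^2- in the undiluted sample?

0.04321 mol/L

n(S2O3^2-) = 0.01260 × 0.1031 = 1.299 × 10^-3 mol
n(I2) = n(S2O3^2-)/2 = 6.495 × 10^-4 mol
From the 1:3 ratio, n(Cr2O7^2-) in the aliquot = 1/3 × 6.495 × 10^-4 = 2.165 × 10^-4 mol
[Cr2O7^2-]_dilute = 2.165 × 10^-4 / 0.02461 = 0.008798 mol/L
[Cr2O7^2-]_original = 0.008798 × 100.0/20.36 = 0.04321 mol/L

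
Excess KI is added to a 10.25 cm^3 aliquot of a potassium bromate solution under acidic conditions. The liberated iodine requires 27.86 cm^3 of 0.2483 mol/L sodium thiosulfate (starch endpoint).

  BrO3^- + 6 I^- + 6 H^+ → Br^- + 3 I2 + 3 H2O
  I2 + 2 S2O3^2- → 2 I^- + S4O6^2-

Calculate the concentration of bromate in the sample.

0.1125 mol/L

n(S2O3^2-) = 0.02786 × 0.2483 = 6.918 × 10^-3 mol
n(I2) = n(S2O3^2-)/2 = 3.459 × 10^-3 mol
From the 1:3 ratio, n(BrO3^-) in the aliquot = 1/3 × 3.459 × 10^-3 = 1.153 × 10^-3 mol
[BrO3^-] = 1.153 × 10^-3 / 0.01025 = 0.1125 mol/L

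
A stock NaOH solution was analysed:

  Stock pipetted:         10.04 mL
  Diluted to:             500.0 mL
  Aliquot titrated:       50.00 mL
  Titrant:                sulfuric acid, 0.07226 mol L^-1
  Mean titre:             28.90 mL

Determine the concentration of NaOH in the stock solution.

2 NaOH + H2SO4 → Na2SO4 + 2 H2O
n(H2SO4) = 0.02890 × 0.07226 = 2.088 × 10^-3 mol
From the 2:1 ratio, n(NaOH) in the aliquot = 2/1 × 2.088 × 10^-3 = 4.177 × 10^-3 mol
[NaOH]_dilute = 4.177 × 10^-3 / 0.05000 = 0.08353 mol/L
Dilution factor = 500.0 / 10.04 = 49.80
[NaOH]_stock = 0.08353 × 49.80 = 4.160 mol/L

4.160 mol/L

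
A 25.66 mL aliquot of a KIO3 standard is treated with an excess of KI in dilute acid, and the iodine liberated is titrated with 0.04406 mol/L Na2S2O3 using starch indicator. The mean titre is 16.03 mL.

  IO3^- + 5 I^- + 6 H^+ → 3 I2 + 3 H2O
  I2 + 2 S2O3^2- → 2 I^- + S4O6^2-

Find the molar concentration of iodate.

0.004587 mol/L

n(S2O3^2-) = 0.01603 × 0.04406 = 7.063 × 10^-4 mol
n(I2) = n(S2O3^2-)/2 = 3.531 × 10^-4 mol
From the 1:3 ratio, n(IO3^-) in the aliquot = 1/3 × 3.531 × 10^-4 = 1.177 × 10^-4 mol
[IO3^-] = 1.177 × 10^-4 / 0.02566 = 0.004587 mol/L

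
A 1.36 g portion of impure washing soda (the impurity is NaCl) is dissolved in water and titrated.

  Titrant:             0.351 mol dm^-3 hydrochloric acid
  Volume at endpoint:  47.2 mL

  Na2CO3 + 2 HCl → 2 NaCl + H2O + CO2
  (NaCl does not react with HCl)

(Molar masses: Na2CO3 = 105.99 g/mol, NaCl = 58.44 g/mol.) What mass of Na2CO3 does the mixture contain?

0.878 g

n(HCl) = 0.0472 × 0.351 = 0.0166 mol
Let x = n(Na2CO3), y = n(NaCl).
Titrant: 2x = 0.0166;  mass: 105.99x + 58.44y = 1.36
Solving, x = 8.28 × 10^-3 mol, y = 8.25 × 10^-3 mol
mass of Na2CO3 = 8.28 × 10^-3 × 105.99 = 0.878 g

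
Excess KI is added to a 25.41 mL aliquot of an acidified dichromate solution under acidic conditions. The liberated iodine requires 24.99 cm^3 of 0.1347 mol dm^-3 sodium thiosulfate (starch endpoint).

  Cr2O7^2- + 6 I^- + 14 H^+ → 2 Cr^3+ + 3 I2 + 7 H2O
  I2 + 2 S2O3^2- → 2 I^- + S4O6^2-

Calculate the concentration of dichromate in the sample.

n(S2O3^2-) = 0.02499 × 0.1347 = 3.366 × 10^-3 mol
n(I2) = n(S2O3^2-)/2 = 1.683 × 10^-3 mol
From the 1:3 ratio, n(Cr2O7^2-) in the aliquot = 1/3 × 1.683 × 10^-3 = 5.610 × 10^-4 mol
[Cr2O7^2-] = 5.610 × 10^-4 / 0.02541 = 0.02208 mol/L

0.02208 mol/L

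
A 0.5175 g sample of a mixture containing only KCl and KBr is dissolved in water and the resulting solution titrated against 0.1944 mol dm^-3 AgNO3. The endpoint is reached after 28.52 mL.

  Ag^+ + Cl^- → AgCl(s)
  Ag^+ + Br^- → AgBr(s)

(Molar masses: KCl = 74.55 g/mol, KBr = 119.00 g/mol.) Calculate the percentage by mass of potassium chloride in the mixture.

46.11 %

n(AgNO3) = 0.02852 × 0.1944 = 5.544 × 10^-3 mol
Let x = n(KCl), y = n(KBr).
Titrant: 1x + 1y = 5.544 × 10^-3;  mass: 74.55x + 119.00y = 0.5175
Solving, x = 3.201 × 10^-3 mol, y = 2.344 × 10^-3 mol
mass of KCl = 3.201 × 10^-3 × 74.55 = 0.2386 g
% KCl = 0.2386 / 0.5175 × 100 = 46.11 %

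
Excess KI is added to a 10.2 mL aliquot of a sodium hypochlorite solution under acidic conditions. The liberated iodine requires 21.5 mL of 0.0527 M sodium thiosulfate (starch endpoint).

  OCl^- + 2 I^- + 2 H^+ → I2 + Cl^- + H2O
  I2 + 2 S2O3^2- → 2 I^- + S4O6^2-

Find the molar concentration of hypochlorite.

n(S2O3^2-) = 0.0215 × 0.0527 = 1.13 × 10^-3 mol
n(I2) = n(S2O3^2-)/2 = 5.67 × 10^-4 mol
n(OCl^-) in the aliquot = 5.67 × 10^-4 mol (1:1 ratio)
[OCl^-] = 5.67 × 10^-4 / 0.0102 = 0.0555 mol/L

0.0555 M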